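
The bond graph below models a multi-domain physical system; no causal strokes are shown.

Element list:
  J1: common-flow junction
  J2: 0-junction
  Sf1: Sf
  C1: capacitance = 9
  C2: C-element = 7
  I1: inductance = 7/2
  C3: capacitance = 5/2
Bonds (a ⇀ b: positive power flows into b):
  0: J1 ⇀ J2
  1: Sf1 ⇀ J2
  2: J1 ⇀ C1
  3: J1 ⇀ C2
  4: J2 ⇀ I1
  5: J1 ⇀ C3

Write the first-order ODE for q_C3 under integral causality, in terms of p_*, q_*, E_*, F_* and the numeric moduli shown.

dq_C3/dt = -F_Sf1 + 2*p_I1/7

bond 1 stroke→Sf1  (Sf1 fixes flow; stroke at Sf1)
bond 2 stroke→J1  (C1 outputs effort q/C1)
bond 3 stroke→J1  (C2 integral (e out))
bond 4 stroke→I1  (I1 outputs flow p/I1)
bond 0 stroke→J2  (J2 needs exactly one e-in)
bond 5 stroke→J1  (J1: bond 0 brought flow, rest push out)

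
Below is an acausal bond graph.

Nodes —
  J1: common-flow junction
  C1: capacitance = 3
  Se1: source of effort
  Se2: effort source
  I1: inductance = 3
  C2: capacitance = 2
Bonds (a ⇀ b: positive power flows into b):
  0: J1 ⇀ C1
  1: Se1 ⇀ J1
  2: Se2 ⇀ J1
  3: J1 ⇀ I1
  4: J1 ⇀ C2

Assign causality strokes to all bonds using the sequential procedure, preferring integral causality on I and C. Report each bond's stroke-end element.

bond 0 →J1
bond 1 →J1
bond 2 →J1
bond 3 →I1
bond 4 →J1

β1 stroke at J1  (source Se1 imposes e)
β2 stroke at J1  (Se2 (Se) sets effort on bond)
β0 stroke at J1  (prefer integral on C1)
β3 stroke at I1  (I1 integral (f out))
β4 stroke at J1  (J1 flow already set via bond 3)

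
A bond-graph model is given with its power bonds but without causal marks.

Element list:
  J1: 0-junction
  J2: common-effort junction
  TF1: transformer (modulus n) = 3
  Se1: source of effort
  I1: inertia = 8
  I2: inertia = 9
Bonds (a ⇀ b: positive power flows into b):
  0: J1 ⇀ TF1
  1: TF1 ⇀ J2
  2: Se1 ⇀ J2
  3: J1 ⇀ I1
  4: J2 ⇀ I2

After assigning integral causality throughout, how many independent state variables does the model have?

bond 2 stroke at J2  (source Se1 imposes e)
bond 1 stroke at TF1  (J2: bond 2 brought effort, rest push out)
bond 4 stroke at I2  (J2: bond 2 brought effort, rest push out)
bond 0 stroke at J1  (TF1 one-in-one-out from 1)
bond 3 stroke at I1  (J1 effort already set via bond 0)

2  (I1, I2 all integral)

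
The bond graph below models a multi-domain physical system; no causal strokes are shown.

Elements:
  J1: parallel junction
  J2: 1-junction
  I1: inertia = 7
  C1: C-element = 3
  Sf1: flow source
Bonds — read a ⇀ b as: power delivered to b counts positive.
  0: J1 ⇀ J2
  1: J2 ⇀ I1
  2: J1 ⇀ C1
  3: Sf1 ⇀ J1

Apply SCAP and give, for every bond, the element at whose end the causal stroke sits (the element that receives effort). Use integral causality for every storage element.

#3 →Sf1  (Sf1 (Sf) sets flow on bond)
#1 →I1  (I1 outputs flow p/I1)
#0 →J2  (1-jn J2 has f-setter on 1)
#2 →J1  (J1 needs exactly one e-in)

#0 |J2
#1 |I1
#2 |J1
#3 |Sf1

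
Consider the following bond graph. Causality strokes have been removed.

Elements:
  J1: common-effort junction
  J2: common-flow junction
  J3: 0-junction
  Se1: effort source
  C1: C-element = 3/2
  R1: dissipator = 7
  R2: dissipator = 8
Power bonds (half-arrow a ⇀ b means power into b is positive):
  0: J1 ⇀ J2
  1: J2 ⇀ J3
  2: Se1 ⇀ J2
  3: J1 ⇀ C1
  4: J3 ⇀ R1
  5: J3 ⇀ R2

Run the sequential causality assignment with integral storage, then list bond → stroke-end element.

bond 0 stroke→J2
bond 1 stroke→J3
bond 2 stroke→J2
bond 3 stroke→J1
bond 4 stroke→R1
bond 5 stroke→R2

b2 stroke→J2  (Se1: effort source, stroke at far end)
b3 stroke→J1  (C1 outputs effort q/C1)
b0 stroke→J2  (J1 effort already set via bond 3)
b1 stroke→J3  (J2: last free bond brings flow in)
b4 stroke→R1  (0-jn J3 has e-setter on 1)
b5 stroke→R2  (J3 effort already set via bond 1)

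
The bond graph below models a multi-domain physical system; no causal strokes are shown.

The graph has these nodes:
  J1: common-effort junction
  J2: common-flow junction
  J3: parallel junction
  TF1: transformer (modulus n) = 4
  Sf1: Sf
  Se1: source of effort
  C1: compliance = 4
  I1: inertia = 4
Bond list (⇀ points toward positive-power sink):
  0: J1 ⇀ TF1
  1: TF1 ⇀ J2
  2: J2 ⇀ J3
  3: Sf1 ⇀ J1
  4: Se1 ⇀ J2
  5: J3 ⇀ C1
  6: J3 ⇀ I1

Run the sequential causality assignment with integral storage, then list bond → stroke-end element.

bond 0 →J1
bond 1 →TF1
bond 2 →J2
bond 3 →Sf1
bond 4 →J2
bond 5 →J3
bond 6 →I1

b3 →Sf1  (Sf1 (Sf) sets flow on bond)
b4 →J2  (Se1 (Se) sets effort on bond)
b0 →J1  (only one effort-in slot at J1)
b1 →TF1  (TF1 one-in-one-out from 0)
b2 →J2  (J2: bond 1 brought flow, rest push out)
b5 →J3  (prefer integral on C1)
b6 →I1  (0-jn J3 has e-setter on 5)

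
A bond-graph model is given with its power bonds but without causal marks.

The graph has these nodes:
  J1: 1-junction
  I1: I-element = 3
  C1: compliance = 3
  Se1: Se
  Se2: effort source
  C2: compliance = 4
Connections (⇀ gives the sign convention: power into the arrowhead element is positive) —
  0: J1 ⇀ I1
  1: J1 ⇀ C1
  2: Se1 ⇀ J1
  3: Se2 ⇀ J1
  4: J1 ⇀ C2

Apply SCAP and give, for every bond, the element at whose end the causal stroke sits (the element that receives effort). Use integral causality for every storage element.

b2 stroke→J1  (Se1 fixes effort; stroke away)
b3 stroke→J1  (Se2 (Se) sets effort on bond)
b0 stroke→I1  (prefer integral on I1)
b1 stroke→J1  (common-f at J1 fixed by 0)
b4 stroke→J1  (1-jn J1 has f-setter on 0)

b0 stroke→I1
b1 stroke→J1
b2 stroke→J1
b3 stroke→J1
b4 stroke→J1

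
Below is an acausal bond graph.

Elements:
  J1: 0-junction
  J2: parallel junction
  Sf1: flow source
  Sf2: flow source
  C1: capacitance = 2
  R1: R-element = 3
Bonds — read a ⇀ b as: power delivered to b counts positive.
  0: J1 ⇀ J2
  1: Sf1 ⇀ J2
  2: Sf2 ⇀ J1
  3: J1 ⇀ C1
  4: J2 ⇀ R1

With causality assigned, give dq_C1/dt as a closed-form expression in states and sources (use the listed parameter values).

β1 →Sf1  (source Sf1 imposes f)
β2 →Sf2  (Sf2 (Sf) sets flow on bond)
β3 →J1  (C1 integral (e out))
β0 →J2  (J1: bond 3 brought effort, rest push out)
β4 →R1  (J2: bond 0 brought effort, rest push out)

dq_C1/dt = F_Sf1 + F_Sf2 - q_C1/6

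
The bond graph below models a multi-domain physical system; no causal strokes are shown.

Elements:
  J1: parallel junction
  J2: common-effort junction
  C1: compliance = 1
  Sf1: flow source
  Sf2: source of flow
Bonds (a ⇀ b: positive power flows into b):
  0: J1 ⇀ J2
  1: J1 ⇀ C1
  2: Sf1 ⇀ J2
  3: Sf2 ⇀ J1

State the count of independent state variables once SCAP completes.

#2 stroke→Sf1  (Sf1: flow source, stroke at near end)
#3 stroke→Sf2  (Sf2 (Sf) sets flow on bond)
#0 stroke→J2  (closing 0-jn rule on J2)
#1 stroke→J1  (closing 0-jn rule on J1)

1  (C1 all integral)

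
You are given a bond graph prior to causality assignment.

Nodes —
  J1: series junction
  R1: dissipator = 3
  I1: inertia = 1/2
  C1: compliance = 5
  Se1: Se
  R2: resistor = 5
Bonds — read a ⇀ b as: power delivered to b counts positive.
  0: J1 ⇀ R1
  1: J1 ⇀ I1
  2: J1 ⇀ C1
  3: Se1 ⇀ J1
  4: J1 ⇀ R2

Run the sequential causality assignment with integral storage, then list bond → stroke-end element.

b3 →J1  (Se1 fixes effort; stroke away)
b1 →I1  (prefer integral on I1)
b0 →J1  (common-f at J1 fixed by 1)
b2 →J1  (1-jn J1 has f-setter on 1)
b4 →J1  (J1: bond 1 brought flow, rest push out)

b0 stroke→J1
b1 stroke→I1
b2 stroke→J1
b3 stroke→J1
b4 stroke→J1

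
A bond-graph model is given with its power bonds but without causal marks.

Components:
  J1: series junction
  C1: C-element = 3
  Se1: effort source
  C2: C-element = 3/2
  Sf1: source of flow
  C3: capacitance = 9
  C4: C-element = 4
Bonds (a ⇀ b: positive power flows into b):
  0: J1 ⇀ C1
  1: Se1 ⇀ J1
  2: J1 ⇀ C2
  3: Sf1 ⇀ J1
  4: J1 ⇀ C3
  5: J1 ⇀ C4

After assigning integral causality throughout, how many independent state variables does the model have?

4  (C1, C2, C3, C4 all integral)

#1 stroke at J1  (source Se1 imposes e)
#3 stroke at Sf1  (Sf1 (Sf) sets flow on bond)
#0 stroke at J1  (J1 flow already set via bond 3)
#2 stroke at J1  (1-jn J1 has f-setter on 3)
#4 stroke at J1  (J1 flow already set via bond 3)
#5 stroke at J1  (1-jn J1 has f-setter on 3)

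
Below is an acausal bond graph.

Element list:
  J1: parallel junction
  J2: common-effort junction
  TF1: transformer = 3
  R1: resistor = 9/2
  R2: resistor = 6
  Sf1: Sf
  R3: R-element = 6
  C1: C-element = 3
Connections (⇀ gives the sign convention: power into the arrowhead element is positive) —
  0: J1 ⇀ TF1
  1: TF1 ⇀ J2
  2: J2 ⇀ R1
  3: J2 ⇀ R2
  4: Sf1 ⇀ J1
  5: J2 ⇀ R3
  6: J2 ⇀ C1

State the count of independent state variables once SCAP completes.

1  (C1 all integral)

#4 |Sf1  (Sf1 (Sf) sets flow on bond)
#0 |J1  (closing 0-jn rule on J1)
#1 |TF1  (TF1 one-in-one-out from 0)
#6 |J2  (C1 outputs effort q/C1)
#2 |R1  (0-jn J2 has e-setter on 6)
#3 |R2  (J2 effort already set via bond 6)
#5 |R3  (common-e at J2 fixed by 6)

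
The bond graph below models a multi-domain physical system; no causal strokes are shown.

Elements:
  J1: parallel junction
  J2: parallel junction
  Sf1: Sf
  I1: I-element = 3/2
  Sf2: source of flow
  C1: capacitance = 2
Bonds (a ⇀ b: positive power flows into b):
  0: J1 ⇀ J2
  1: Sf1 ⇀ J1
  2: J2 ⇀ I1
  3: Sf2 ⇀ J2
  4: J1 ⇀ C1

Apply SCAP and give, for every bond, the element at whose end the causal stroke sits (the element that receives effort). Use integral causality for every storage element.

b0 →J2
b1 →Sf1
b2 →I1
b3 →Sf2
b4 →J1

β1 →Sf1  (Sf1 (Sf) sets flow on bond)
β3 →Sf2  (Sf2 (Sf) sets flow on bond)
β2 →I1  (prefer integral on I1)
β0 →J2  (closing 0-jn rule on J2)
β4 →J1  (closing 0-jn rule on J1)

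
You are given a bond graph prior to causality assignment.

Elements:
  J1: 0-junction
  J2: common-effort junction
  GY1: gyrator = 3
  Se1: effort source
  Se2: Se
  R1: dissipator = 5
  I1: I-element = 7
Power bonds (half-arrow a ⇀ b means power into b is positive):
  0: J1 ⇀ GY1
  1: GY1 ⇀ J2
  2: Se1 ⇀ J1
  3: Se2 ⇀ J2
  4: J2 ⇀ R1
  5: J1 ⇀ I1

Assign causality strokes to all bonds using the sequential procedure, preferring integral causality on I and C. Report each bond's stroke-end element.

b0 →GY1
b1 →GY1
b2 →J1
b3 →J2
b4 →R1
b5 →I1

β2 stroke at J1  (Se1: effort source, stroke at far end)
β3 stroke at J2  (source Se2 imposes e)
β0 stroke at GY1  (J1 effort already set via bond 2)
β5 stroke at I1  (J1: bond 2 brought effort, rest push out)
β1 stroke at GY1  (J2: bond 3 brought effort, rest push out)
β4 stroke at R1  (common-e at J2 fixed by 3)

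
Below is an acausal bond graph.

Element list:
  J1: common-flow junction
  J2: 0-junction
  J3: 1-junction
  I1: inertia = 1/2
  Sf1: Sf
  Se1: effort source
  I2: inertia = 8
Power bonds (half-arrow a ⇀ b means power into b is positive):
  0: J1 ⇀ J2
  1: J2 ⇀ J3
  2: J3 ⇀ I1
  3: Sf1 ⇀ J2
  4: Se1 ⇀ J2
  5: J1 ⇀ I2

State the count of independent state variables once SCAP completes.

2  (I1, I2 all integral)

bond 3 stroke→Sf1  (Sf1: flow source, stroke at near end)
bond 4 stroke→J2  (Se1: effort source, stroke at far end)
bond 0 stroke→J1  (0-jn J2 has e-setter on 4)
bond 1 stroke→J3  (J2: bond 4 brought effort, rest push out)
bond 2 stroke→I1  (J3 needs exactly one f-in)
bond 5 stroke→I2  (J1 needs exactly one f-in)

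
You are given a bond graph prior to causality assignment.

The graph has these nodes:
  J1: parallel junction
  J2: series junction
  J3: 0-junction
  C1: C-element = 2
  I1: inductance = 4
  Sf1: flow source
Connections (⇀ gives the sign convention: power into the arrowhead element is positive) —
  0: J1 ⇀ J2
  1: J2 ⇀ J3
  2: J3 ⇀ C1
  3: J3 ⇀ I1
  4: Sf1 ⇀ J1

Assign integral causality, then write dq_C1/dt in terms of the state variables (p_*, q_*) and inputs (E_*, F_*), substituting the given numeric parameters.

dq_C1/dt = F_Sf1 - p_I1/4

b4 |Sf1  (source Sf1 imposes f)
b0 |J1  (J1 needs exactly one e-in)
b1 |J2  (common-f at J2 fixed by 0)
b2 |J3  (C1 integral (e out))
b3 |I1  (J3: bond 2 brought effort, rest push out)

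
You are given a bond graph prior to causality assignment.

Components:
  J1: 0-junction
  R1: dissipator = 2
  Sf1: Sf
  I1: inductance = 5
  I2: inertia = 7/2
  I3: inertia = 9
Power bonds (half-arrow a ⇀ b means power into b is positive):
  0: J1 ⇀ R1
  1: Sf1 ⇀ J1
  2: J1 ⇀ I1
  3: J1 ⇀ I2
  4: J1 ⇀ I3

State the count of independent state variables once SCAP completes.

bond 1 stroke at Sf1  (source Sf1 imposes f)
bond 2 stroke at I1  (prefer integral on I1)
bond 3 stroke at I2  (prefer integral on I2)
bond 4 stroke at I3  (I3: I, integral causality)
bond 0 stroke at J1  (only one effort-in slot at J1)

3  (I1, I2, I3 all integral)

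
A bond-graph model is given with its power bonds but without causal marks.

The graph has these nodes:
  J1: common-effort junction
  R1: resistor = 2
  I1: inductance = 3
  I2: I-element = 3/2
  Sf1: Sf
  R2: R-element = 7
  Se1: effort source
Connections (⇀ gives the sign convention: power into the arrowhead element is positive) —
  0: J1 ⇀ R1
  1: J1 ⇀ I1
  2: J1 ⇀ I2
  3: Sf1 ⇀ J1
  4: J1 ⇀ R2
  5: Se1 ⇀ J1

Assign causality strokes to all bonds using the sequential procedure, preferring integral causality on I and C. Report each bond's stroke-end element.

β0 stroke→R1
β1 stroke→I1
β2 stroke→I2
β3 stroke→Sf1
β4 stroke→R2
β5 stroke→J1

β3 stroke→Sf1  (source Sf1 imposes f)
β5 stroke→J1  (Se1 fixes effort; stroke away)
β0 stroke→R1  (J1 effort already set via bond 5)
β1 stroke→I1  (J1: bond 5 brought effort, rest push out)
β2 stroke→I2  (common-e at J1 fixed by 5)
β4 stroke→R2  (J1: bond 5 brought effort, rest push out)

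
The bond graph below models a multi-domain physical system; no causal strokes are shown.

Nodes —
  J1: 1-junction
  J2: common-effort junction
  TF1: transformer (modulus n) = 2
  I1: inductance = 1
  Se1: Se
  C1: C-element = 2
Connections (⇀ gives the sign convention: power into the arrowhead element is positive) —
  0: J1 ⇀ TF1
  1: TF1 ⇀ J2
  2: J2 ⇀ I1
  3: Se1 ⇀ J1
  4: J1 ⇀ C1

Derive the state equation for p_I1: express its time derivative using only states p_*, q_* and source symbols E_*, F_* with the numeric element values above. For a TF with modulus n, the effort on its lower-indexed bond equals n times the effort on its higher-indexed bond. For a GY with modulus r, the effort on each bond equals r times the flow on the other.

β3 →J1  (Se1 fixes effort; stroke away)
β2 →I1  (prefer integral on I1)
β1 →J2  (only one effort-in slot at J2)
β0 →TF1  (TF1 one-in-one-out from 1)
β4 →J1  (J1 flow already set via bond 0)

dp_I1/dt = E_Se1/2 - q_C1/4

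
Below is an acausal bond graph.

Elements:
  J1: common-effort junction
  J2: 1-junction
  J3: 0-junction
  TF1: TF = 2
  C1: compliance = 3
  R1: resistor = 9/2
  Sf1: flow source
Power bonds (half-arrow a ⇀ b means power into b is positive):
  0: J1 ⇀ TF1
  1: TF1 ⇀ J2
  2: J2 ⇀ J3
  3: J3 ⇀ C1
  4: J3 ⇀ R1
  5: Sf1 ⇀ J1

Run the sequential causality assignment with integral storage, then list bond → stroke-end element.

#0 |J1
#1 |TF1
#2 |J2
#3 |J3
#4 |R1
#5 |Sf1

b5 →Sf1  (Sf1 fixes flow; stroke at Sf1)
b0 →J1  (J1: last free bond brings effort in)
b1 →TF1  (TF1 one-in-one-out from 0)
b2 →J2  (1-jn J2 has f-setter on 1)
b3 →J3  (C1: C, integral causality)
b4 →R1  (J3 effort already set via bond 3)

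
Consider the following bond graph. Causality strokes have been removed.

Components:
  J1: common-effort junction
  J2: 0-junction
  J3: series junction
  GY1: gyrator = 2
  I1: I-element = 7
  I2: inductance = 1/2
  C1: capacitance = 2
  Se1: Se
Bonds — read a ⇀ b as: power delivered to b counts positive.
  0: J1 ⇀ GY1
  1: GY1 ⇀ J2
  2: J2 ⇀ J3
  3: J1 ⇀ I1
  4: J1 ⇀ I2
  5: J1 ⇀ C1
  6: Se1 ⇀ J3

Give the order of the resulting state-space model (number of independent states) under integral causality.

β6 →J3  (Se1: effort source, stroke at far end)
β2 →J2  (only one flow-in slot at J3)
β1 →GY1  (J2: bond 2 brought effort, rest push out)
β0 →GY1  (through GY1, causality inverts; strokes same side of GY1)
β3 →I1  (prefer integral on I1)
β4 →I2  (prefer integral on I2)
β5 →J1  (J1: last free bond brings effort in)

3  (C1, I1, I2 all integral)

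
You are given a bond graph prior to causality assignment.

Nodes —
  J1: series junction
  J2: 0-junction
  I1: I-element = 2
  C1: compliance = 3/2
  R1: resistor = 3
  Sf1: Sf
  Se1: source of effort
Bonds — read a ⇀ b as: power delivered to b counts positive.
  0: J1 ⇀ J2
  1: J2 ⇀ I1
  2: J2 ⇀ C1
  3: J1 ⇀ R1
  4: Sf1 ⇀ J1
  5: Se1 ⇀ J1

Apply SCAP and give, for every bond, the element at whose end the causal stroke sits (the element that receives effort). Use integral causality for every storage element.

#4 stroke→Sf1  (Sf1 (Sf) sets flow on bond)
#5 stroke→J1  (Se1 fixes effort; stroke away)
#0 stroke→J1  (J1 flow already set via bond 4)
#3 stroke→J1  (1-jn J1 has f-setter on 4)
#1 stroke→I1  (prefer integral on I1)
#2 stroke→J2  (only one effort-in slot at J2)

β0 |J1
β1 |I1
β2 |J2
β3 |J1
β4 |Sf1
β5 |J1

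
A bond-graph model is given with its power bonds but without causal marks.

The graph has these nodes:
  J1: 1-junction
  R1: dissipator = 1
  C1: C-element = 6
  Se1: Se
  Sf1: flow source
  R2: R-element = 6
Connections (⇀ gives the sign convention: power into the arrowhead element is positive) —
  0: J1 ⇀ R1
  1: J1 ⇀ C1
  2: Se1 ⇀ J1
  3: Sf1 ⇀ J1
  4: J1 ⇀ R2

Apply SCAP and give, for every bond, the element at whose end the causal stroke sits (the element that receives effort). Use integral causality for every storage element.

#2 |J1  (Se1 (Se) sets effort on bond)
#3 |Sf1  (Sf1 fixes flow; stroke at Sf1)
#0 |J1  (common-f at J1 fixed by 3)
#1 |J1  (J1 flow already set via bond 3)
#4 |J1  (J1 flow already set via bond 3)

#0 |J1
#1 |J1
#2 |J1
#3 |Sf1
#4 |J1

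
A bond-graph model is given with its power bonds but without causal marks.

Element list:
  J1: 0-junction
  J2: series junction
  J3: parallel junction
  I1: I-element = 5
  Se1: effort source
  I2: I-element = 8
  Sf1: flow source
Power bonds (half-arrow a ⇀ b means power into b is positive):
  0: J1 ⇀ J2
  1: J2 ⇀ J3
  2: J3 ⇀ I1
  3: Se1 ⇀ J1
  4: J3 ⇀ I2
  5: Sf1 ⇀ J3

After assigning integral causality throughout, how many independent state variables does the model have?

2  (I1, I2 all integral)

bond 3 →J1  (Se1: effort source, stroke at far end)
bond 5 →Sf1  (Sf1 (Sf) sets flow on bond)
bond 0 →J2  (0-jn J1 has e-setter on 3)
bond 1 →J3  (only one flow-in slot at J2)
bond 2 →I1  (J3 effort already set via bond 1)
bond 4 →I2  (J3 effort already set via bond 1)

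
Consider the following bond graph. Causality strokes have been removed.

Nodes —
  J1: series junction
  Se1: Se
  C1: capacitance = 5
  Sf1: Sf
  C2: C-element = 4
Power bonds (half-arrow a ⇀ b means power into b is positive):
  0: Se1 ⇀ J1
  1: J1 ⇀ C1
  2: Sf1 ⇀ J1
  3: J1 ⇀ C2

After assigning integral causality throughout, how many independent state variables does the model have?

2  (C1, C2 all integral)

b0 stroke→J1  (source Se1 imposes e)
b2 stroke→Sf1  (Sf1 (Sf) sets flow on bond)
b1 stroke→J1  (J1: bond 2 brought flow, rest push out)
b3 stroke→J1  (1-jn J1 has f-setter on 2)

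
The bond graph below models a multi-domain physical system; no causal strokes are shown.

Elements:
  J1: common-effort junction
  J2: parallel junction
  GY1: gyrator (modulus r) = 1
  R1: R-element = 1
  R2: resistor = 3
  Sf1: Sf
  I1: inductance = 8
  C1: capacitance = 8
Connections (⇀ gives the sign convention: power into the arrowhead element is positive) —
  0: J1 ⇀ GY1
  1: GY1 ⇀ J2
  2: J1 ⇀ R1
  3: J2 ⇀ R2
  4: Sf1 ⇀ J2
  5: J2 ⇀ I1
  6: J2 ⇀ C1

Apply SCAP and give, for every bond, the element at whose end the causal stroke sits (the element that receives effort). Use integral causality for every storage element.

β0 stroke at GY1
β1 stroke at GY1
β2 stroke at J1
β3 stroke at R2
β4 stroke at Sf1
β5 stroke at I1
β6 stroke at J2

bond 4 →Sf1  (source Sf1 imposes f)
bond 5 →I1  (prefer integral on I1)
bond 6 →J2  (C1 integral (e out))
bond 1 →GY1  (J2: bond 6 brought effort, rest push out)
bond 3 →R2  (0-jn J2 has e-setter on 6)
bond 0 →GY1  (GY1 both-in/both-out from 1)
bond 2 →J1  (closing 0-jn rule on J1)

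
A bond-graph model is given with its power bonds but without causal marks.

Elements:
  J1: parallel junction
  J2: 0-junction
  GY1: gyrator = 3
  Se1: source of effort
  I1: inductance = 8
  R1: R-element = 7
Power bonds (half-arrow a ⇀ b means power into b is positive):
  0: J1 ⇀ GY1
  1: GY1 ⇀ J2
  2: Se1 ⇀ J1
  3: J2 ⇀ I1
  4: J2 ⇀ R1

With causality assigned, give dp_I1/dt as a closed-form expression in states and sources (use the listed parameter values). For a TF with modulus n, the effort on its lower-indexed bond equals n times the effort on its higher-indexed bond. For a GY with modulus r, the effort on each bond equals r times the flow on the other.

dp_I1/dt = 7*E_Se1/3 - 7*p_I1/8

β2 stroke at J1  (Se1: effort source, stroke at far end)
β0 stroke at GY1  (J1 effort already set via bond 2)
β1 stroke at GY1  (through GY1, causality inverts; strokes same side of GY1)
β3 stroke at I1  (prefer integral on I1)
β4 stroke at J2  (J2 needs exactly one e-in)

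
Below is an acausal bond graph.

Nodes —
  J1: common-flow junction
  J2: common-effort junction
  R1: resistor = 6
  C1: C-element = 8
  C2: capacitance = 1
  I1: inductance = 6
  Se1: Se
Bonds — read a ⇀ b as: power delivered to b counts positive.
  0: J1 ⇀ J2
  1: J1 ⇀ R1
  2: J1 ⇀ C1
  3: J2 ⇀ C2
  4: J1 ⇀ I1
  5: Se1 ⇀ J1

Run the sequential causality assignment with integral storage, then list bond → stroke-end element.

bond 5 |J1  (source Se1 imposes e)
bond 2 |J1  (prefer integral on C1)
bond 3 |J2  (prefer integral on C2)
bond 0 |J1  (J2 effort already set via bond 3)
bond 4 |I1  (prefer integral on I1)
bond 1 |J1  (1-jn J1 has f-setter on 4)

b0 →J1
b1 →J1
b2 →J1
b3 →J2
b4 →I1
b5 →J1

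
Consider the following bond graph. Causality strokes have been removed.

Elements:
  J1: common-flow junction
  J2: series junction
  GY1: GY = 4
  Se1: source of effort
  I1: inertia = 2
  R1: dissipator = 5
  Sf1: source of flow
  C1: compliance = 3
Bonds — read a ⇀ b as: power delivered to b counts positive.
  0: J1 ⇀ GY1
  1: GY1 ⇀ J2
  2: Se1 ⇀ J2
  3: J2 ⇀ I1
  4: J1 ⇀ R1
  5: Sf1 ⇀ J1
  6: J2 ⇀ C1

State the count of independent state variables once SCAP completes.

2  (C1, I1 all integral)

#2 →J2  (Se1 (Se) sets effort on bond)
#5 →Sf1  (Sf1: flow source, stroke at near end)
#0 →J1  (J1: bond 5 brought flow, rest push out)
#4 →J1  (common-f at J1 fixed by 5)
#1 →J2  (GY1 both-in/both-out from 0)
#3 →I1  (I1: I, integral causality)
#6 →J2  (J2: bond 3 brought flow, rest push out)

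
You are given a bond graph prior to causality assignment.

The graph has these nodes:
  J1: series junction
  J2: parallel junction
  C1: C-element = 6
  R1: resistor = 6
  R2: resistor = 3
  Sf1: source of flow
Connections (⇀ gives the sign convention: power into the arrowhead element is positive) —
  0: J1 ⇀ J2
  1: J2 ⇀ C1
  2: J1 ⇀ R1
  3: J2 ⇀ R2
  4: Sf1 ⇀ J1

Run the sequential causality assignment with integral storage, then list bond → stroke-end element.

β0 stroke→J1
β1 stroke→J2
β2 stroke→J1
β3 stroke→R2
β4 stroke→Sf1

b4 |Sf1  (Sf1 (Sf) sets flow on bond)
b0 |J1  (J1: bond 4 brought flow, rest push out)
b2 |J1  (J1 flow already set via bond 4)
b1 |J2  (C1 outputs effort q/C1)
b3 |R2  (common-e at J2 fixed by 1)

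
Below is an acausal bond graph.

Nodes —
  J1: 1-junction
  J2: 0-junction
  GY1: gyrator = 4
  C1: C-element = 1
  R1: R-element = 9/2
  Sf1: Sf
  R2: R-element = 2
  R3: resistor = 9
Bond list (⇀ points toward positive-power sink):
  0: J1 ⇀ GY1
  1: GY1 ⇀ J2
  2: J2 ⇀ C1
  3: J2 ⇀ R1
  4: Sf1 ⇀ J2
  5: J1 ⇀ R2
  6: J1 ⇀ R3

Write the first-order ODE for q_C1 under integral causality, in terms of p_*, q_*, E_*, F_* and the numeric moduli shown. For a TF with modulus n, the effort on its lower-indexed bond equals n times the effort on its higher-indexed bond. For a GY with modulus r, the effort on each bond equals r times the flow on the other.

b4 stroke→Sf1  (Sf1: flow source, stroke at near end)
b2 stroke→J2  (C1 outputs effort q/C1)
b1 stroke→GY1  (0-jn J2 has e-setter on 2)
b3 stroke→R1  (0-jn J2 has e-setter on 2)
b0 stroke→GY1  (through GY1, causality inverts; strokes same side of GY1)
b5 stroke→J1  (J1: bond 0 brought flow, rest push out)
b6 stroke→J1  (J1: bond 0 brought flow, rest push out)

dq_C1/dt = F_Sf1 - 131*q_C1/144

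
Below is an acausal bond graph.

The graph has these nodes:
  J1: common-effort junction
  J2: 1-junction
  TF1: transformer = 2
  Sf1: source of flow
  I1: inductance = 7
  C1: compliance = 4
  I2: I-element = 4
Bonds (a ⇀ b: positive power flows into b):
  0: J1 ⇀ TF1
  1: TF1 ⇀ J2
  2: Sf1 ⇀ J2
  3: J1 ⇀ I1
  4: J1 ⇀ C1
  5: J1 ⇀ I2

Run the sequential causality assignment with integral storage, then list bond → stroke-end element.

b2 →Sf1  (Sf1 (Sf) sets flow on bond)
b1 →J2  (J2 flow already set via bond 2)
b0 →TF1  (through TF1, causality passes straight; one stroke at TF1)
b3 →I1  (I1 outputs flow p/I1)
b4 →J1  (C1: C, integral causality)
b5 →I2  (J1: bond 4 brought effort, rest push out)

bond 0 |TF1
bond 1 |J2
bond 2 |Sf1
bond 3 |I1
bond 4 |J1
bond 5 |I2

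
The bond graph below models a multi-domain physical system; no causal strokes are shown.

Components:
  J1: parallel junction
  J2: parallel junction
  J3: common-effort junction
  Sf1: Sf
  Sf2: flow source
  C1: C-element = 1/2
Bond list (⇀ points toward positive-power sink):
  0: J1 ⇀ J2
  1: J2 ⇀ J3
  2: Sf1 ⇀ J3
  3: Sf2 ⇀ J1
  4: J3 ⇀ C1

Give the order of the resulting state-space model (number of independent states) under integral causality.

#2 stroke→Sf1  (Sf1: flow source, stroke at near end)
#3 stroke→Sf2  (Sf2 (Sf) sets flow on bond)
#0 stroke→J1  (J1: last free bond brings effort in)
#1 stroke→J2  (J2 needs exactly one e-in)
#4 stroke→J3  (J3: last free bond brings effort in)

1  (C1 all integral)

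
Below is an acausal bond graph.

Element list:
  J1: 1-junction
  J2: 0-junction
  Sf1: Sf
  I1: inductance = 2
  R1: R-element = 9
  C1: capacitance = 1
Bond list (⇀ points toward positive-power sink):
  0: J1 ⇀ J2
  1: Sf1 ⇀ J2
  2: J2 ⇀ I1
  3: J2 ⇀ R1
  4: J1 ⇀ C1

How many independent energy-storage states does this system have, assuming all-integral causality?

β1 stroke→Sf1  (source Sf1 imposes f)
β2 stroke→I1  (I1 outputs flow p/I1)
β4 stroke→J1  (prefer integral on C1)
β0 stroke→J2  (only one flow-in slot at J1)
β3 stroke→R1  (0-jn J2 has e-setter on 0)

2  (C1, I1 all integral)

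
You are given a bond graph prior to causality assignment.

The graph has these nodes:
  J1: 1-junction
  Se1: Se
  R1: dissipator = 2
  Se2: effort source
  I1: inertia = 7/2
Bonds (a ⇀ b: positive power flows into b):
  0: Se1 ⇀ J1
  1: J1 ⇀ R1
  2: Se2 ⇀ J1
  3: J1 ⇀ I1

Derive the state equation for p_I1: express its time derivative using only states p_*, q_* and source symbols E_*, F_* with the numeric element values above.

dp_I1/dt = E_Se1 + E_Se2 - 4*p_I1/7

#0 →J1  (Se1 fixes effort; stroke away)
#2 →J1  (Se2 (Se) sets effort on bond)
#3 →I1  (I1 integral (f out))
#1 →J1  (J1: bond 3 brought flow, rest push out)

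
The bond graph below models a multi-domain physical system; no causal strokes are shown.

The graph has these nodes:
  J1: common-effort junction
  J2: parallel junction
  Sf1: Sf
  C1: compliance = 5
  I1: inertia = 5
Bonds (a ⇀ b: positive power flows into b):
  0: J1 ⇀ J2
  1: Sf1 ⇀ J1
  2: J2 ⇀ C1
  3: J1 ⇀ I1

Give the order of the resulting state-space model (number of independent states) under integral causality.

bond 1 stroke→Sf1  (Sf1 fixes flow; stroke at Sf1)
bond 2 stroke→J2  (C1 integral (e out))
bond 0 stroke→J1  (0-jn J2 has e-setter on 2)
bond 3 stroke→I1  (0-jn J1 has e-setter on 0)

2  (C1, I1 all integral)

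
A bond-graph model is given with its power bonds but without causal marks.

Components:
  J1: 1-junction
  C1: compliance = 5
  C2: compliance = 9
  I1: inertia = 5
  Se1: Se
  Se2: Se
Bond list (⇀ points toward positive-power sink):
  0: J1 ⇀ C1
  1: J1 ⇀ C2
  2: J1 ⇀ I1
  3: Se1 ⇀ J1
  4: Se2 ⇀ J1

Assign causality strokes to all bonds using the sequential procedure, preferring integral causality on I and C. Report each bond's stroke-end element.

bond 3 →J1  (source Se1 imposes e)
bond 4 →J1  (source Se2 imposes e)
bond 0 →J1  (prefer integral on C1)
bond 1 →J1  (C2 outputs effort q/C2)
bond 2 →I1  (J1: last free bond brings flow in)

#0 →J1
#1 →J1
#2 →I1
#3 →J1
#4 →J1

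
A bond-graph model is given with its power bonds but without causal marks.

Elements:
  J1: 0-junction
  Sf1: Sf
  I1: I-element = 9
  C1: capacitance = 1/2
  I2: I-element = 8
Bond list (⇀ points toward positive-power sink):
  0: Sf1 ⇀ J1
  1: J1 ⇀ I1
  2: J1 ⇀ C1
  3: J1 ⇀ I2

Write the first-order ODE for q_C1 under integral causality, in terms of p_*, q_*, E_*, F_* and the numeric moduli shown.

dq_C1/dt = F_Sf1 - p_I1/9 - p_I2/8

b0 →Sf1  (Sf1: flow source, stroke at near end)
b1 →I1  (I1: I, integral causality)
b2 →J1  (prefer integral on C1)
b3 →I2  (J1 effort already set via bond 2)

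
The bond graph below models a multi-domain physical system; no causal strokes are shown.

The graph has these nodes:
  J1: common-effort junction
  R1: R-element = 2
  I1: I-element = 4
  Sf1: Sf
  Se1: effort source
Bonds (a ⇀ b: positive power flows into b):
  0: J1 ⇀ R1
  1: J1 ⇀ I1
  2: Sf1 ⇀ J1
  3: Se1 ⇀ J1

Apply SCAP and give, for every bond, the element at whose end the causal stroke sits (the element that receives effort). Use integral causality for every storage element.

#0 stroke→R1
#1 stroke→I1
#2 stroke→Sf1
#3 stroke→J1

β2 stroke at Sf1  (source Sf1 imposes f)
β3 stroke at J1  (Se1 (Se) sets effort on bond)
β0 stroke at R1  (J1: bond 3 brought effort, rest push out)
β1 stroke at I1  (J1: bond 3 brought effort, rest push out)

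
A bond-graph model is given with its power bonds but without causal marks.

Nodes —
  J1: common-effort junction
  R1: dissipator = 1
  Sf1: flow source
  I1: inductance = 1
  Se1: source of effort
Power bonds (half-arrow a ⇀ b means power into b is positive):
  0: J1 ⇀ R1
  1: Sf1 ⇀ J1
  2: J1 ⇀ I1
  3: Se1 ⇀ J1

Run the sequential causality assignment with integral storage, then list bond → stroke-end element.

b1 stroke→Sf1  (Sf1 (Sf) sets flow on bond)
b3 stroke→J1  (source Se1 imposes e)
b0 stroke→R1  (J1 effort already set via bond 3)
b2 stroke→I1  (J1: bond 3 brought effort, rest push out)

bond 0 stroke→R1
bond 1 stroke→Sf1
bond 2 stroke→I1
bond 3 stroke→J1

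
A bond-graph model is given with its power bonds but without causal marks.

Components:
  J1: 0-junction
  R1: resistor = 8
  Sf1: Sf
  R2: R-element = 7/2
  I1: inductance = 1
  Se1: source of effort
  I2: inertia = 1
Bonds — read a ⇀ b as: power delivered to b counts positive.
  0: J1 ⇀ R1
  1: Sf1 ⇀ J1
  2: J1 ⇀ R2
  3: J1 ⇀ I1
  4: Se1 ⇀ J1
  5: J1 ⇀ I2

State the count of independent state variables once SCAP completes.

#1 →Sf1  (Sf1 fixes flow; stroke at Sf1)
#4 →J1  (source Se1 imposes e)
#0 →R1  (J1 effort already set via bond 4)
#2 →R2  (J1: bond 4 brought effort, rest push out)
#3 →I1  (J1 effort already set via bond 4)
#5 →I2  (common-e at J1 fixed by 4)

2  (I1, I2 all integral)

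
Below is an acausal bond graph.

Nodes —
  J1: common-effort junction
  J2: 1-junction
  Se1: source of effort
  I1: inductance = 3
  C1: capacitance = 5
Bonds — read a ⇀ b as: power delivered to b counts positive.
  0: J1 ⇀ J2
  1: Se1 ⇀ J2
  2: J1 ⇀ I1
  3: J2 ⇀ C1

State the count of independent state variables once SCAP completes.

b1 stroke at J2  (Se1: effort source, stroke at far end)
b2 stroke at I1  (I1 integral (f out))
b0 stroke at J1  (only one effort-in slot at J1)
b3 stroke at J2  (J2 flow already set via bond 0)

2  (C1, I1 all integral)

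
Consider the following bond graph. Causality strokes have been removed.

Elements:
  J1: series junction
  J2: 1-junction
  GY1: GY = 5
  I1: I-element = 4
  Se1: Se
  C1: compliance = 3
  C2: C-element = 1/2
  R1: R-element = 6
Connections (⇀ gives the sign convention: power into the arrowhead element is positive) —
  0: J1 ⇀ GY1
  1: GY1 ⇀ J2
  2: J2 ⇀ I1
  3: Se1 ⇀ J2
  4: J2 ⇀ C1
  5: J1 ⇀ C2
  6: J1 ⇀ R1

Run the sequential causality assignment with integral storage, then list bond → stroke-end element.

b0 →J1
b1 →J2
b2 →I1
b3 →J2
b4 →J2
b5 →J1
b6 →R1

b3 |J2  (Se1 (Se) sets effort on bond)
b2 |I1  (prefer integral on I1)
b1 |J2  (1-jn J2 has f-setter on 2)
b4 |J2  (J2 flow already set via bond 2)
b0 |J1  (GY GY1: same side as bond 1)
b5 |J1  (C2: C, integral causality)
b6 |R1  (J1: last free bond brings flow in)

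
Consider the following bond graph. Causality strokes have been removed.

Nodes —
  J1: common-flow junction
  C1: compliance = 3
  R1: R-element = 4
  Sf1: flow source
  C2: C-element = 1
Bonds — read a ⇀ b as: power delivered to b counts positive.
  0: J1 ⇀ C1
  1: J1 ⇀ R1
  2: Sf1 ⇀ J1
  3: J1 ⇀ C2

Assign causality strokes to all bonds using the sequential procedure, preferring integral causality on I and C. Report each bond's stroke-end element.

β0 →J1
β1 →J1
β2 →Sf1
β3 →J1

bond 2 |Sf1  (source Sf1 imposes f)
bond 0 |J1  (J1: bond 2 brought flow, rest push out)
bond 1 |J1  (common-f at J1 fixed by 2)
bond 3 |J1  (1-jn J1 has f-setter on 2)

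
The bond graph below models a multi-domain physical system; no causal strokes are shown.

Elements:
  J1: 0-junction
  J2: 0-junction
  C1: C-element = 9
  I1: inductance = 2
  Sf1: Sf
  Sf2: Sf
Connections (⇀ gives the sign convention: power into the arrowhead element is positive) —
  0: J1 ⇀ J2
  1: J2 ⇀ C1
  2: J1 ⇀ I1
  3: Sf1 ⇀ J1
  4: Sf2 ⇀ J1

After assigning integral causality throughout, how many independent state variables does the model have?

bond 3 stroke at Sf1  (Sf1 fixes flow; stroke at Sf1)
bond 4 stroke at Sf2  (Sf2 (Sf) sets flow on bond)
bond 1 stroke at J2  (C1: C, integral causality)
bond 0 stroke at J1  (0-jn J2 has e-setter on 1)
bond 2 stroke at I1  (J1: bond 0 brought effort, rest push out)

2  (C1, I1 all integral)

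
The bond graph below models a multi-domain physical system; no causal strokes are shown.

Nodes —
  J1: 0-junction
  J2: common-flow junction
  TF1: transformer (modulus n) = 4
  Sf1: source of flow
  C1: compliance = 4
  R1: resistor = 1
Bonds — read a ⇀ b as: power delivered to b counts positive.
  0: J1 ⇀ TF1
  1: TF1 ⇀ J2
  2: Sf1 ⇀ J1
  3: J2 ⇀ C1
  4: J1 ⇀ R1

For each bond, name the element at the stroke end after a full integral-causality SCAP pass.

β0 stroke→J1
β1 stroke→TF1
β2 stroke→Sf1
β3 stroke→J2
β4 stroke→R1

#2 →Sf1  (Sf1: flow source, stroke at near end)
#3 →J2  (C1 integral (e out))
#1 →TF1  (J2 needs exactly one f-in)
#0 →J1  (TF1 one-in-one-out from 1)
#4 →R1  (J1: bond 0 brought effort, rest push out)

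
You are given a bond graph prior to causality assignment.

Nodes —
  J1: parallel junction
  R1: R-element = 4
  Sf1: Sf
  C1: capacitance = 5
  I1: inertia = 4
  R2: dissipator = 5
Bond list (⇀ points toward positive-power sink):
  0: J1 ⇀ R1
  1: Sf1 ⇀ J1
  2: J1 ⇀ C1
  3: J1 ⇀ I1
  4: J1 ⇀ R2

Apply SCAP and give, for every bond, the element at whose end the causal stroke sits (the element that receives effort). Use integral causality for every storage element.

bond 1 stroke at Sf1  (Sf1: flow source, stroke at near end)
bond 2 stroke at J1  (C1: C, integral causality)
bond 0 stroke at R1  (J1: bond 2 brought effort, rest push out)
bond 3 stroke at I1  (J1 effort already set via bond 2)
bond 4 stroke at R2  (0-jn J1 has e-setter on 2)

b0 stroke→R1
b1 stroke→Sf1
b2 stroke→J1
b3 stroke→I1
b4 stroke→R2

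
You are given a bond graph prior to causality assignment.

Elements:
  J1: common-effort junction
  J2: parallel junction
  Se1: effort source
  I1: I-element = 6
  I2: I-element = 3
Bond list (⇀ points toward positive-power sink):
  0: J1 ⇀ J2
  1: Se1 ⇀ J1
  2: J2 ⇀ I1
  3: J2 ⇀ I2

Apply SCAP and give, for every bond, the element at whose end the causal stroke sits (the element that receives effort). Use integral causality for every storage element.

bond 1 |J1  (Se1: effort source, stroke at far end)
bond 0 |J2  (0-jn J1 has e-setter on 1)
bond 2 |I1  (0-jn J2 has e-setter on 0)
bond 3 |I2  (J2 effort already set via bond 0)

b0 stroke→J2
b1 stroke→J1
b2 stroke→I1
b3 stroke→I2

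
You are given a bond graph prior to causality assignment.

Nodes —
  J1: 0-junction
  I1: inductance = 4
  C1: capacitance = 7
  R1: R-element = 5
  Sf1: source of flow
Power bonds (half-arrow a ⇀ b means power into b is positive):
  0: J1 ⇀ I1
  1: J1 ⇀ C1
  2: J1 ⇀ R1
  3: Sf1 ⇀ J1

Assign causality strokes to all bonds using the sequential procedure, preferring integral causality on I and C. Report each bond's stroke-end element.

#0 →I1
#1 →J1
#2 →R1
#3 →Sf1

b3 stroke at Sf1  (Sf1: flow source, stroke at near end)
b0 stroke at I1  (I1 integral (f out))
b1 stroke at J1  (C1 integral (e out))
b2 stroke at R1  (J1: bond 1 brought effort, rest push out)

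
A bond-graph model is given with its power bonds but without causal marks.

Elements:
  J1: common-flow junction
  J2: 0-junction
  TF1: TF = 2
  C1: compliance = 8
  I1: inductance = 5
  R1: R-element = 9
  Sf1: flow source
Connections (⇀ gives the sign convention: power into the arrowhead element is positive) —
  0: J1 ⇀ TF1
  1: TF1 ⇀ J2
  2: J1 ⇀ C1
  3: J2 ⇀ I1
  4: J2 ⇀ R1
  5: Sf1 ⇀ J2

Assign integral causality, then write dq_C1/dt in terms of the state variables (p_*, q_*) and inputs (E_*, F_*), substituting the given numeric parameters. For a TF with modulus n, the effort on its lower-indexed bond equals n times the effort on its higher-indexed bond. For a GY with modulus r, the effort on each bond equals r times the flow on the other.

dq_C1/dt = -F_Sf1/2 + p_I1/10 - q_C1/288

bond 5 |Sf1  (source Sf1 imposes f)
bond 2 |J1  (prefer integral on C1)
bond 0 |TF1  (closing 1-jn rule on J1)
bond 1 |J2  (through TF1, causality passes straight; one stroke at TF1)
bond 3 |I1  (common-e at J2 fixed by 1)
bond 4 |R1  (common-e at J2 fixed by 1)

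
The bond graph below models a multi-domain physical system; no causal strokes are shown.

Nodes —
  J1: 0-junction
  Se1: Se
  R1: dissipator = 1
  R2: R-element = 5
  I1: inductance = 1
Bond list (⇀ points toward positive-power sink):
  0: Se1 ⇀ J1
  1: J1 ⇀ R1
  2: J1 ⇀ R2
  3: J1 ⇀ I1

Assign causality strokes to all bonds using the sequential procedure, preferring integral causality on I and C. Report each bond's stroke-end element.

bond 0 stroke at J1  (Se1: effort source, stroke at far end)
bond 1 stroke at R1  (J1 effort already set via bond 0)
bond 2 stroke at R2  (0-jn J1 has e-setter on 0)
bond 3 stroke at I1  (J1: bond 0 brought effort, rest push out)

bond 0 stroke→J1
bond 1 stroke→R1
bond 2 stroke→R2
bond 3 stroke→I1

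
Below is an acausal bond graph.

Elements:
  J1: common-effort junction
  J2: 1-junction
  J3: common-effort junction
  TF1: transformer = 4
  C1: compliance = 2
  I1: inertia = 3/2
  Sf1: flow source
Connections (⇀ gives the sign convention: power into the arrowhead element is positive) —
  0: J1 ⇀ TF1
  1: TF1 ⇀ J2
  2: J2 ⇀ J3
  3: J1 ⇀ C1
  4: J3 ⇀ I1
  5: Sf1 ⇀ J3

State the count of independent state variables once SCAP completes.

β5 stroke→Sf1  (source Sf1 imposes f)
β3 stroke→J1  (C1 outputs effort q/C1)
β0 stroke→TF1  (J1 effort already set via bond 3)
β1 stroke→J2  (TF1 one-in-one-out from 0)
β2 stroke→J3  (J2 needs exactly one f-in)
β4 stroke→I1  (0-jn J3 has e-setter on 2)

2  (C1, I1 all integral)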